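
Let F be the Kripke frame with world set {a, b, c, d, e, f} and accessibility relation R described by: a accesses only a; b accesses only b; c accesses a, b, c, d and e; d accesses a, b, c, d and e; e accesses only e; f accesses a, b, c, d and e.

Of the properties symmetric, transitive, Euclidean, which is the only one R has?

transitive

Symmetric: no — c R a but not a R c.
Transitive: yes — every two-step R-path is closed by a direct edge.
Euclidean: no — c R a and c R b, but not a R b.
Only transitive holds.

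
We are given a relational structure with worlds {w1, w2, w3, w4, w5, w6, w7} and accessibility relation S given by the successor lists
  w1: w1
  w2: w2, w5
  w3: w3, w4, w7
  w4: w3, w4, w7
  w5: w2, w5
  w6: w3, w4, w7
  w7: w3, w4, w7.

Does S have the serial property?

Yes

Serial: yes — every world has a successor (e.g. w1 S w1).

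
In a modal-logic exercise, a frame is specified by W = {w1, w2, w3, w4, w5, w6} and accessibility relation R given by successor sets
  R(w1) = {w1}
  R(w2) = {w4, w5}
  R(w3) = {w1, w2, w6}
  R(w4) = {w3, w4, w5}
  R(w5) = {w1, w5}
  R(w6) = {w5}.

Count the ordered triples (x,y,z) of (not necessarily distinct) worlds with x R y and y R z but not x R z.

Enumerating: (w2,w4,w3), (w2,w5,w1), (w3,w2,w4), (w3,w2,w5), (w3,w6,w5), (w4,w3,w1), (w4,w3,w2), (w4,w3,w6), (w4,w5,w1), (w6,w5,w1).

10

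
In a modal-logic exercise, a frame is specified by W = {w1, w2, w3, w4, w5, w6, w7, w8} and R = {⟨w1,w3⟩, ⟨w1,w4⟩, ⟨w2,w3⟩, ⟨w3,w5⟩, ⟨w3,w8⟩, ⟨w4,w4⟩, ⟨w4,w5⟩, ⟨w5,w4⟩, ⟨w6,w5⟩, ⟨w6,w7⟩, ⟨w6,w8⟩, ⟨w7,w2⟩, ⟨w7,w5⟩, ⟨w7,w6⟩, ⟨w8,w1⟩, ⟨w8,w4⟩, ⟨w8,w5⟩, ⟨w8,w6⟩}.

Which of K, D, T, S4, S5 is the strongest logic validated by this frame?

D

Serial (axiom D): yes — every world has a successor (e.g. w1 R w3).
Reflexive (axiom T): no — w1 is not related to itself.
Transitive (axiom 4): no — w1 R w3 and w3 R w5, but not w1 R w5.
Euclidean (axiom 5): no — w1 R w3 and w1 R w4, but not w3 R w4.
So F validates K, D; T would additionally require R to be reflexive. The strongest is D.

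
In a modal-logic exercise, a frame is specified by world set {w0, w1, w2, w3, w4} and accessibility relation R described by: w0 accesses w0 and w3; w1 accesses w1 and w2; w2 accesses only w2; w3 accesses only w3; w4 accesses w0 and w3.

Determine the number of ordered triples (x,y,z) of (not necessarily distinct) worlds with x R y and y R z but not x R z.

R is transitive; there are no such tuples.

0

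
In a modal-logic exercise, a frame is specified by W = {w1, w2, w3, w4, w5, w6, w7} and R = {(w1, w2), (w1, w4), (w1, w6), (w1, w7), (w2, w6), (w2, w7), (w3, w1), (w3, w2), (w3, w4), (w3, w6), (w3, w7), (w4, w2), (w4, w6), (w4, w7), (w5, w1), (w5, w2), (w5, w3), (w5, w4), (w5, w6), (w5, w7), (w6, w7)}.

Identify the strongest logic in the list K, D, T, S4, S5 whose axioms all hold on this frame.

K

Serial (axiom D): no — w7 has no R-successor.
Reflexive (axiom T): no — w1 is not related to itself.
Transitive (axiom 4): yes — every two-step R-path is closed by a direct edge.
Euclidean (axiom 5): no — w1 R w2 and w1 R w4, but not w2 R w4.
So F validates K; D would additionally require R to be serial. The strongest is K.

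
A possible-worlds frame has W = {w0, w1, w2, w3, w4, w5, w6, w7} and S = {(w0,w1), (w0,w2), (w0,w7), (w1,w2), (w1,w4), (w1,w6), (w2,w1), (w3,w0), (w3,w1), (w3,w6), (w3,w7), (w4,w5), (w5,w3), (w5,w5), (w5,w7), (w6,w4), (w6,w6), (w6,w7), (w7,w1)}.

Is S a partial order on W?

No

Reflexive: no — w0 is not related to itself.
Transitive: no — w0 S w1 and w1 S w4, but not w0 S w4.
Antisymmetric: no — w1 S w2 and w2 S w1 with w1 ≠ w2.
So S is not a partial order.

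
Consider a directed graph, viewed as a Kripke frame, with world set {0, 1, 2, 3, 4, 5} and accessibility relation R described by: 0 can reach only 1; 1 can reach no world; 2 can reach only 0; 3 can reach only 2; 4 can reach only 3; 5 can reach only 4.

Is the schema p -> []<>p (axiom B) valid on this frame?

The schema B characterises exactly the symmetric frames.
Symmetric: no — 0 R 1 but not 1 R 0.

No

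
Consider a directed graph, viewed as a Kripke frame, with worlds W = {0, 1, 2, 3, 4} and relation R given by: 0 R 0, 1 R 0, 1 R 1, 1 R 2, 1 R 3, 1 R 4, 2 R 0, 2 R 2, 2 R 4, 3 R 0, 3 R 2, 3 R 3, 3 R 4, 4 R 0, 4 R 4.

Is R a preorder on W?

Yes

Reflexive: yes — every world is R-related to itself.
Transitive: yes — every two-step R-path is closed by a direct edge.
So R is a preorder.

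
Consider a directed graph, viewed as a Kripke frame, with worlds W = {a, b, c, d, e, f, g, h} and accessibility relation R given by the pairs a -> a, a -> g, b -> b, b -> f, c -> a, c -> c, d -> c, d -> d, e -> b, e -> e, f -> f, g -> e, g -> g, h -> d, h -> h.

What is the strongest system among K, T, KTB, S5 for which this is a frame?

T

Reflexive (axiom T): yes — every world is R-related to itself.
Symmetric (axiom B): no — a R g but not g R a.
Euclidean (axiom 5): no — a R g and a R a, but not g R a.
So F validates K, T; KTB would additionally require R to be symmetric. The strongest is T.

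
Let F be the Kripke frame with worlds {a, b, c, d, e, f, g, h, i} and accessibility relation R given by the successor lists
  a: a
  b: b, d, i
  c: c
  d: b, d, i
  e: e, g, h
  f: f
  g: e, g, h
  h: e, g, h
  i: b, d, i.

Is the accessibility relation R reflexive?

Yes

Reflexive: yes — every world is R-related to itself.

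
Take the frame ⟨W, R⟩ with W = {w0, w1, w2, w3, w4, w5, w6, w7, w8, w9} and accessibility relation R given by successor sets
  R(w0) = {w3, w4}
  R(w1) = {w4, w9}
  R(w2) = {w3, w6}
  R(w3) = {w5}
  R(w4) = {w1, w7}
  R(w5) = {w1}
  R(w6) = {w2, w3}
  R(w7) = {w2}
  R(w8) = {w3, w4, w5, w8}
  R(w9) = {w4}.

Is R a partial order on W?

No

Reflexive: no — w0 is not related to itself.
Transitive: no — w0 R w3 and w3 R w5, but not w0 R w5.
Antisymmetric: no — w1 R w4 and w4 R w1 with w1 ≠ w4.
So R is not a partial order.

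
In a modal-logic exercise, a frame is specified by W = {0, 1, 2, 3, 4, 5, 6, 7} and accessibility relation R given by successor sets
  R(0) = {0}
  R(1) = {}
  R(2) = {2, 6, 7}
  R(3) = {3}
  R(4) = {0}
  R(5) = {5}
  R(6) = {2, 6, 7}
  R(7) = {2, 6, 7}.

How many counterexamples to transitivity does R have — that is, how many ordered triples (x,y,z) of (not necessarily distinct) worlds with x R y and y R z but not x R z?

R is transitive; there are no such tuples.

0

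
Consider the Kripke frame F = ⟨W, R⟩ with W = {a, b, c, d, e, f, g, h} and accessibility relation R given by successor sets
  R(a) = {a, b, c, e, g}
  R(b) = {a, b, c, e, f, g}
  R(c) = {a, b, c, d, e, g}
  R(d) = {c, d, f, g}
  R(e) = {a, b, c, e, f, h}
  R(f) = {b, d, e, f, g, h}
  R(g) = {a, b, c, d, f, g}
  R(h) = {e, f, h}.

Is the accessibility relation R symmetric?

Symmetric: yes — every pair in R has its reverse in R.

Yes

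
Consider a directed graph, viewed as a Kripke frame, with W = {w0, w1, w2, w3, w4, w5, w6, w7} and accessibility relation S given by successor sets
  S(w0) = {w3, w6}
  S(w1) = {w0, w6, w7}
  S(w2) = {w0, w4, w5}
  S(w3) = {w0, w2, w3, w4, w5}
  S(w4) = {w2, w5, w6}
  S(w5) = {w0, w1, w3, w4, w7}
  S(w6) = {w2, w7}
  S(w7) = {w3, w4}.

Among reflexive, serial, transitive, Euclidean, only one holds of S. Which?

Reflexive: no — w0 is not related to itself.
Serial: yes — every world has a successor (e.g. w0 S w3).
Transitive: no — w0 S w3 and w3 S w2, but not w0 S w2.
Euclidean: no — w0 S w3 and w0 S w6, but not w3 S w6.
Only serial holds.

serial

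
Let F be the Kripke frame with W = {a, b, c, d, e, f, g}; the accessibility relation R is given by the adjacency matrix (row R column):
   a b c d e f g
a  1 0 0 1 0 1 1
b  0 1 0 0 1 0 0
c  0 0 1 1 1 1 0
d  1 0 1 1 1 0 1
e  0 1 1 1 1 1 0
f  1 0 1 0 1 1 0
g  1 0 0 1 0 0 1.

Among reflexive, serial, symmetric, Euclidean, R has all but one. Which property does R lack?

Euclidean

Reflexive: yes — every world is R-related to itself.
Serial: yes — every world has a successor (e.g. a R a).
Symmetric: yes — every pair in R has its reverse in R.
Euclidean: no — a R d and a R f, but not d R f.
Only Euclidean fails.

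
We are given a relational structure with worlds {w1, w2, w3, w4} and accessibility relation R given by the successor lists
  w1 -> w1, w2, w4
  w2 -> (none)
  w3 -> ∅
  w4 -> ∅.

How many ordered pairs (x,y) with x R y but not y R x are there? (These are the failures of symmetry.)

Enumerating: (w1,w2), (w1,w4).

2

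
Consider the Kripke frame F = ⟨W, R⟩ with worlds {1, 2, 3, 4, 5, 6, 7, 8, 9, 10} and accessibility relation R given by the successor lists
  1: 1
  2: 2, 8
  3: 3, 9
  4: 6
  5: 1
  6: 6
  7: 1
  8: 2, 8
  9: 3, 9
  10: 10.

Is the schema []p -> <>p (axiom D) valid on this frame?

The schema D characterises exactly the serial frames.
Serial: yes — every world has a successor (e.g. 1 R 1).

Yes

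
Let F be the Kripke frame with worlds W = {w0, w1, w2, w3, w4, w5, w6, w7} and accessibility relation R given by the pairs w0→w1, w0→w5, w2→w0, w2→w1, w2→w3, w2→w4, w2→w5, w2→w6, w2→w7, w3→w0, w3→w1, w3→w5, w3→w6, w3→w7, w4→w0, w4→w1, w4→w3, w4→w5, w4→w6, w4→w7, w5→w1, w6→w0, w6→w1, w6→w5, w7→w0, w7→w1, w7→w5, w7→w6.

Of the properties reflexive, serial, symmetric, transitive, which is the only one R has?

transitive

Reflexive: no — w0 is not related to itself.
Serial: no — w1 has no R-successor.
Symmetric: no — w0 R w1 but not w1 R w0.
Transitive: yes — every two-step R-path is closed by a direct edge.
Only transitive holds.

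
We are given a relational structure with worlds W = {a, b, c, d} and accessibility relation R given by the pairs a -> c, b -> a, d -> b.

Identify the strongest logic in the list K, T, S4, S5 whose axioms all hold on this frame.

Reflexive (axiom T): no — a is not related to itself.
Transitive (axiom 4): no — b R a and a R c, but not b R c.
Euclidean (axiom 5): no — a R c and a R c, but not c R c.
So F validates K; T would additionally require R to be reflexive. The strongest is K.

K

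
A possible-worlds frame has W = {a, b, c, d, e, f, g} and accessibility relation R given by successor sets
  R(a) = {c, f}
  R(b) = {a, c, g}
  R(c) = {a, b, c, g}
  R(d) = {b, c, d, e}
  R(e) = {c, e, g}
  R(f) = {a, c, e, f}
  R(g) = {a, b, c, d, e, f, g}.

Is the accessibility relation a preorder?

Reflexive: no — a is not related to itself.
Transitive: no — a R c and c R b, but not a R b.
So R is not a preorder.

No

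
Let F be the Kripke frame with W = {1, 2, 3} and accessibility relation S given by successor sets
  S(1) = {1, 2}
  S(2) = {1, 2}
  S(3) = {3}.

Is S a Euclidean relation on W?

Yes

Euclidean: yes — any two successors of a common world are S-related.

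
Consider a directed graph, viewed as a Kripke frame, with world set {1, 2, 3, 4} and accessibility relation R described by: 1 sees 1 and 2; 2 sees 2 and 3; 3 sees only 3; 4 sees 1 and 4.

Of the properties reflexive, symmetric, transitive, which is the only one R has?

Reflexive: yes — every world is R-related to itself.
Symmetric: no — 1 R 2 but not 2 R 1.
Transitive: no — 1 R 2 and 2 R 3, but not 1 R 3.
Only reflexive holds.

reflexive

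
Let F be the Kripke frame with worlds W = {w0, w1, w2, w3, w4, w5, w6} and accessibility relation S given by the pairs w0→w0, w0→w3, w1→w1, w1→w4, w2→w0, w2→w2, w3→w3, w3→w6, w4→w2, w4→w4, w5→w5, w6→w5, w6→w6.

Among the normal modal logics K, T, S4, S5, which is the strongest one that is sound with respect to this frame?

T

Reflexive (axiom T): yes — every world is S-related to itself.
Transitive (axiom 4): no — w0 S w3 and w3 S w6, but not w0 S w6.
Euclidean (axiom 5): no — w0 S w3 and w0 S w0, but not w3 S w0.
So F validates K, T; S4 would additionally require S to be transitive. The strongest is T.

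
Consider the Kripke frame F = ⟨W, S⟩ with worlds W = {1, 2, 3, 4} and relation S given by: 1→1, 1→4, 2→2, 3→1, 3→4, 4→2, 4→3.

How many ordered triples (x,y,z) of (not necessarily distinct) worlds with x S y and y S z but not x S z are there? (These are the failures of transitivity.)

Enumerating: (1,4,2), (1,4,3), (3,4,2), (3,4,3), (4,3,1), (4,3,4).

6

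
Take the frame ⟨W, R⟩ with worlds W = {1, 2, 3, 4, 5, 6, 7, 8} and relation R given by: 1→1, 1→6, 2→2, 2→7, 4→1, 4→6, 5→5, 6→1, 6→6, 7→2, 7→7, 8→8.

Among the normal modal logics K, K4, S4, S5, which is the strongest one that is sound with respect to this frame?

Transitive (axiom 4): yes — every two-step R-path is closed by a direct edge.
Reflexive (axiom T): no — 3 is not related to itself.
Euclidean (axiom 5): yes — any two successors of a common world are R-related.
So F validates K, K4; S4 would additionally require R to be reflexive. The strongest is K4.

K4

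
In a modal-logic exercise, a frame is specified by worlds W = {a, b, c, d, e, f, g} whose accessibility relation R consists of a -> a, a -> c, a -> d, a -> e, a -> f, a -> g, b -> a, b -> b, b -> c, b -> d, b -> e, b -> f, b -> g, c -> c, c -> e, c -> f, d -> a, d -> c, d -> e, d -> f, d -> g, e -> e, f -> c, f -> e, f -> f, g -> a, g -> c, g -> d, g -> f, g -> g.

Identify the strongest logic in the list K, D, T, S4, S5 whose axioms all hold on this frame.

D

Serial (axiom D): yes — every world has a successor (e.g. a R a).
Reflexive (axiom T): no — d is not related to itself.
Transitive (axiom 4): no — g R a and a R e, but not g R e.
Euclidean (axiom 5): no — a R c and a R d, but not c R d.
So F validates K, D; T would additionally require R to be reflexive. The strongest is D.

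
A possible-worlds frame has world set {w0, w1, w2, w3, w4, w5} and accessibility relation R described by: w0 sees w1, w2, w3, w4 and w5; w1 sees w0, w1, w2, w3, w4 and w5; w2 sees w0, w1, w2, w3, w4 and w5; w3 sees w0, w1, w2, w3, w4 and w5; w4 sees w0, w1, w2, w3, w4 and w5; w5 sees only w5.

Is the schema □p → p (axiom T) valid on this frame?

By correspondence theory, T is valid on a frame iff R is reflexive.
Reflexive: no — w0 is not related to itself.

No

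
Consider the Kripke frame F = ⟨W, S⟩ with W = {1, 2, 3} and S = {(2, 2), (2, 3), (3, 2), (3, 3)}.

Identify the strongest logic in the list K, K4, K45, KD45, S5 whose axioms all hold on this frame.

K45

Transitive (axiom 4): yes — every two-step S-path is closed by a direct edge.
Euclidean (axiom 5): yes — any two successors of a common world are S-related.
Serial (axiom D): no — 1 has no S-successor.
Reflexive (axiom T): no — 1 is not related to itself.
So F validates K, K4, K45; KD45 would additionally require S to be serial. The strongest is K45.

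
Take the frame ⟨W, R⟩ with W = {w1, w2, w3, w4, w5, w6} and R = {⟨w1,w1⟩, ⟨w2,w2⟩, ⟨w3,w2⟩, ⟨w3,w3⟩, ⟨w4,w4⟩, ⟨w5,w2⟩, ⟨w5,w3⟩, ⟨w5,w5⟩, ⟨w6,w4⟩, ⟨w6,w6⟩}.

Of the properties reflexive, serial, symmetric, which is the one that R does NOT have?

symmetric

Reflexive: yes — every world is R-related to itself.
Serial: yes — every world has a successor (e.g. w1 R w1).
Symmetric: no — w3 R w2 but not w2 R w3.
Only symmetric fails.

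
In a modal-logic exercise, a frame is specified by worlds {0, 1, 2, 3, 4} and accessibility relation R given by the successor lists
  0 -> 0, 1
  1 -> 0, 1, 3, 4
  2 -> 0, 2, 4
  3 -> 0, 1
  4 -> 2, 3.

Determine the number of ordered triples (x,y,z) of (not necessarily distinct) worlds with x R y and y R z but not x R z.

Enumerating: (0,1,3), (0,1,4), (1,4,2), (2,0,1), (2,4,3), (3,1,3), (3,1,4), (4,2,0), (4,2,4), (4,3,0), (4,3,1).

11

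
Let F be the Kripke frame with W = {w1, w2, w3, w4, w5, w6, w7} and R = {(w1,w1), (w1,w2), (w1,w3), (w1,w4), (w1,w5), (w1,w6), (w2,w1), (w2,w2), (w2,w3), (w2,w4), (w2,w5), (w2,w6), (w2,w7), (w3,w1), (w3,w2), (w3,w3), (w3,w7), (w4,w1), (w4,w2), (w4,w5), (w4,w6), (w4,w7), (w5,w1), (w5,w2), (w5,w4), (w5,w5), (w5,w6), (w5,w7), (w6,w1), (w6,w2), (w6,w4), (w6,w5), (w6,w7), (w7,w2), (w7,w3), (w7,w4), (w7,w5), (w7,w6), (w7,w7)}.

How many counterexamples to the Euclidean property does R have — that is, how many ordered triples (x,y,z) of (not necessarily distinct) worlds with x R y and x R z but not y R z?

Enumerating: (w1,w3,w4), (w1,w3,w5), (w1,w3,w6), (w1,w4,w3), (w1,w4,w4), (w1,w5,w3), (w1,w6,w3), (w1,w6,w6), (w2,w1,w7), (w2,w3,w4), (w2,w3,w5), (w2,w3,w6), … and 26 more.
Total: 38.

38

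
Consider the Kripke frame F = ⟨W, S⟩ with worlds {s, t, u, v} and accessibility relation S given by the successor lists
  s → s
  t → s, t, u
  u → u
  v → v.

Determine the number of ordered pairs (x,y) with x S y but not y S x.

2

Enumerating: (t,s), (t,u).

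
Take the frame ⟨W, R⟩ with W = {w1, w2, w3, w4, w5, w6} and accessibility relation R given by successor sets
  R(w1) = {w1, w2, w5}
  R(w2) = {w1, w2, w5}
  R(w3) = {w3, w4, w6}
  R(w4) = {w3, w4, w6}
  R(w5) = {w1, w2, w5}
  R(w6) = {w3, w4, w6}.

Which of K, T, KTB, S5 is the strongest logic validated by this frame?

Reflexive (axiom T): yes — every world is R-related to itself.
Symmetric (axiom B): yes — every pair in R has its reverse in R.
Euclidean (axiom 5): yes — any two successors of a common world are R-related.
So F validates K, T, KTB, S5. The strongest is S5.

S5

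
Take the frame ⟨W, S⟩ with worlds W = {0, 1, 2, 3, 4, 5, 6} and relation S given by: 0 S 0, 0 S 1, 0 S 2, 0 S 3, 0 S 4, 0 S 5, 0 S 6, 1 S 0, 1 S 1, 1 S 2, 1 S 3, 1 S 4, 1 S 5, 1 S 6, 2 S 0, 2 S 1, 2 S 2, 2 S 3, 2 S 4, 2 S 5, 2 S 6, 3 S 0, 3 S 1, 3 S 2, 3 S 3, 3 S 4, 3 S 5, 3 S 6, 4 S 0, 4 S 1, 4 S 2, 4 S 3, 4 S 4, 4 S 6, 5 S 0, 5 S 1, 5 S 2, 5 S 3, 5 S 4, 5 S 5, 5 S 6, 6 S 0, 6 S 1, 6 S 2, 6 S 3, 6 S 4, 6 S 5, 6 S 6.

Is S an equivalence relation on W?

Reflexive: yes — every world is S-related to itself.
Symmetric: no — 5 S 4 but not 4 S 5.
Transitive: no — 4 S 0 and 0 S 5, but not 4 S 5.
So S is not an equivalence relation.

No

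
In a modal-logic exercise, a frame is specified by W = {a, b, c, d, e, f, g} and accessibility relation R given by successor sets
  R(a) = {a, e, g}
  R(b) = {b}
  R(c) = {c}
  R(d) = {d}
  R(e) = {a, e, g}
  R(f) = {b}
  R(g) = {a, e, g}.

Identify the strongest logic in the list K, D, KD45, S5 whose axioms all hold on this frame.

KD45

Serial (axiom D): yes — every world has a successor (e.g. a R a).
Euclidean (axiom 5): yes — any two successors of a common world are R-related.
Transitive (axiom 4): yes — every two-step R-path is closed by a direct edge.
Reflexive (axiom T): no — f is not related to itself.
So F validates K, D, KD45; S5 would additionally require R to be reflexive. The strongest is KD45.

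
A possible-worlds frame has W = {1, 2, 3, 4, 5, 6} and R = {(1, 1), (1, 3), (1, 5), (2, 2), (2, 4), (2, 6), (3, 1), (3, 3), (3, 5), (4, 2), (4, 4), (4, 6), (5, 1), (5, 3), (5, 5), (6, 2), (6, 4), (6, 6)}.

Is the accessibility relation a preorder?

Reflexive: yes — every world is R-related to itself.
Transitive: yes — every two-step R-path is closed by a direct edge.
So R is a preorder.

Yes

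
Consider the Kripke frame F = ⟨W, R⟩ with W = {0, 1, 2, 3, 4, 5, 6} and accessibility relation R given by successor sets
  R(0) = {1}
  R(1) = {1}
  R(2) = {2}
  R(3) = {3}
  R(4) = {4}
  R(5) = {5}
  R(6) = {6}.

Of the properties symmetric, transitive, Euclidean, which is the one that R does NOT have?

symmetric

Symmetric: no — 0 R 1 but not 1 R 0.
Transitive: yes — every two-step R-path is closed by a direct edge.
Euclidean: yes — any two successors of a common world are R-related.
Only symmetric fails.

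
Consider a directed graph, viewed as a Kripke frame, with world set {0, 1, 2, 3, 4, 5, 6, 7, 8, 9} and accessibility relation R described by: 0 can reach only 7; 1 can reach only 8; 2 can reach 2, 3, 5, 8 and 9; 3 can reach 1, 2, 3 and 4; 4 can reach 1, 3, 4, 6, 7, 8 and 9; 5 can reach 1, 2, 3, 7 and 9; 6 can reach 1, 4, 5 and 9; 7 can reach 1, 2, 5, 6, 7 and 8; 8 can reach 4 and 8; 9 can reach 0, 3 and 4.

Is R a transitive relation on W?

No

Transitive: no — 0 R 7 and 7 R 1, but not 0 R 1.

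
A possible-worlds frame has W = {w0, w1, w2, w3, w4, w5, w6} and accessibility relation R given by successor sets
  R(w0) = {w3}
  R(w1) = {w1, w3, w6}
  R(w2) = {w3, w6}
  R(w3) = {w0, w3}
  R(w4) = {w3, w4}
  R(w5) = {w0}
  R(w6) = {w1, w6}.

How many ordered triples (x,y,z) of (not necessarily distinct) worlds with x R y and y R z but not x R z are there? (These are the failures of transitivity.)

Enumerating: (w0,w3,w0), (w1,w3,w0), (w2,w3,w0), (w2,w6,w1), (w4,w3,w0), (w5,w0,w3), (w6,w1,w3).

7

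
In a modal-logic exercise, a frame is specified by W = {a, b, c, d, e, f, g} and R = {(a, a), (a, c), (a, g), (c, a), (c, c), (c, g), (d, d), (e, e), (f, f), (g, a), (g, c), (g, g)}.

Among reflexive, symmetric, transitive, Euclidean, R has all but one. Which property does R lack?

Reflexive: no — b is not related to itself.
Symmetric: yes — every pair in R has its reverse in R.
Transitive: yes — every two-step R-path is closed by a direct edge.
Euclidean: yes — any two successors of a common world are R-related.
Only reflexive fails.

reflexive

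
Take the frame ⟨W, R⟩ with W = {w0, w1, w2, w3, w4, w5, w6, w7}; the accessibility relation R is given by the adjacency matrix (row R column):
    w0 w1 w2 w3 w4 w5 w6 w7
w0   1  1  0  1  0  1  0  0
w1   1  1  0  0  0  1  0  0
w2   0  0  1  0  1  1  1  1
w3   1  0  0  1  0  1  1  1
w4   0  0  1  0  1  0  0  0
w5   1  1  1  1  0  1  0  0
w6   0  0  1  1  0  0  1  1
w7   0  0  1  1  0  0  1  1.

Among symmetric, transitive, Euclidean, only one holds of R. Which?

Symmetric: yes — every pair in R has its reverse in R.
Transitive: no — w0 R w3 and w3 R w6, but not w0 R w6.
Euclidean: no — w0 R w1 and w0 R w3, but not w1 R w3.
Only symmetric holds.

symmetric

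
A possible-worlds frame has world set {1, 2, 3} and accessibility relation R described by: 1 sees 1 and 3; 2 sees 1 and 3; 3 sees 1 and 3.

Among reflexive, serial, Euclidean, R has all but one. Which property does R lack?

reflexive

Reflexive: no — 2 is not related to itself.
Serial: yes — every world has a successor (e.g. 1 R 1).
Euclidean: yes — any two successors of a common world are R-related.
Only reflexive fails.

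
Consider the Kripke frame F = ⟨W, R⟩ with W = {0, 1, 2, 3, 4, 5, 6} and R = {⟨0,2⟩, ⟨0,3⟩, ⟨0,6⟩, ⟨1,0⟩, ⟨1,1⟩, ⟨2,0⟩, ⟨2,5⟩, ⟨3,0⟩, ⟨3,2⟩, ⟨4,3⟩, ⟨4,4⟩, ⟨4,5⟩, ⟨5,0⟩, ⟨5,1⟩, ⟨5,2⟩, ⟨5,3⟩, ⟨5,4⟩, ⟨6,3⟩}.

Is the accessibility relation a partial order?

No

Reflexive: no — 0 is not related to itself.
Transitive: no — 0 R 2 and 2 R 5, but not 0 R 5.
Antisymmetric: no — 0 R 2 and 2 R 0 with 0 ≠ 2.
So R is not a partial order.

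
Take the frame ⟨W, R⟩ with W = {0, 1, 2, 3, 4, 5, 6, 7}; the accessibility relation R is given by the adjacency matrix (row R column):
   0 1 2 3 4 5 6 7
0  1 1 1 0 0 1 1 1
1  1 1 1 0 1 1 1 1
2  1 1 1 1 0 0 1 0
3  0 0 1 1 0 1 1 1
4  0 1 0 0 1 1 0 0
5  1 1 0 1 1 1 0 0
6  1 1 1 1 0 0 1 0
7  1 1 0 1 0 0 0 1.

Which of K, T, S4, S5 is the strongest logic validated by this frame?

Reflexive (axiom T): yes — every world is R-related to itself.
Transitive (axiom 4): no — 0 R 1 and 1 R 4, but not 0 R 4.
Euclidean (axiom 5): no — 0 R 2 and 0 R 5, but not 2 R 5.
So F validates K, T; S4 would additionally require R to be transitive. The strongest is T.

T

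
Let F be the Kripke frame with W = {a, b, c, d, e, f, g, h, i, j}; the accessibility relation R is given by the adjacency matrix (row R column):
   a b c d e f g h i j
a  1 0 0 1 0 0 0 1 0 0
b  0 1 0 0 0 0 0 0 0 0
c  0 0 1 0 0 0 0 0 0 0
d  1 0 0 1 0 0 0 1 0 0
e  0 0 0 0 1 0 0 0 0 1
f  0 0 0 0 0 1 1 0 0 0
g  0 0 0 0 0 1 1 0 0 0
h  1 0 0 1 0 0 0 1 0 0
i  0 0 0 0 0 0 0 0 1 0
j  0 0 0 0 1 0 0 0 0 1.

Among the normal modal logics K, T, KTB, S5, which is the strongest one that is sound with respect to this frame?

S5

Reflexive (axiom T): yes — every world is R-related to itself.
Symmetric (axiom B): yes — every pair in R has its reverse in R.
Euclidean (axiom 5): yes — any two successors of a common world are R-related.
So F validates K, T, KTB, S5. The strongest is S5.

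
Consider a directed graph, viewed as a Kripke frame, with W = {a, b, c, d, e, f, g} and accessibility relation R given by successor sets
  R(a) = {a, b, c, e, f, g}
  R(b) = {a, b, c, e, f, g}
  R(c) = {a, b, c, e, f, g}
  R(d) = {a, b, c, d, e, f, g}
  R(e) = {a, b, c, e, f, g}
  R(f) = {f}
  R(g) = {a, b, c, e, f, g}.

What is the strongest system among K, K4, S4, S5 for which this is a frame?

S4

Transitive (axiom 4): yes — every two-step R-path is closed by a direct edge.
Reflexive (axiom T): yes — every world is R-related to itself.
Euclidean (axiom 5): no — a R f and a R b, but not f R b.
So F validates K, K4, S4; S5 would additionally require R to be Euclidean. The strongest is S4.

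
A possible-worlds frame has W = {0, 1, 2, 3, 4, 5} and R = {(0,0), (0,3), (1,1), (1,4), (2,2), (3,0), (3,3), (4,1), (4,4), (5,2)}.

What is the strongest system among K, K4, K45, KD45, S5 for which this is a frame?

Transitive (axiom 4): yes — every two-step R-path is closed by a direct edge.
Euclidean (axiom 5): yes — any two successors of a common world are R-related.
Serial (axiom D): yes — every world has a successor (e.g. 0 R 0).
Reflexive (axiom T): no — 5 is not related to itself.
So F validates K, K4, K45, KD45; S5 would additionally require R to be reflexive. The strongest is KD45.

KD45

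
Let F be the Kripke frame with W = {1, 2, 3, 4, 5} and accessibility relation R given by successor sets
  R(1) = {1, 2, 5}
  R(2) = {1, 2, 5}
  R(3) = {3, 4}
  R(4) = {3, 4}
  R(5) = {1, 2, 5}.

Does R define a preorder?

Reflexive: yes — every world is R-related to itself.
Transitive: yes — every two-step R-path is closed by a direct edge.
So R is a preorder.

Yes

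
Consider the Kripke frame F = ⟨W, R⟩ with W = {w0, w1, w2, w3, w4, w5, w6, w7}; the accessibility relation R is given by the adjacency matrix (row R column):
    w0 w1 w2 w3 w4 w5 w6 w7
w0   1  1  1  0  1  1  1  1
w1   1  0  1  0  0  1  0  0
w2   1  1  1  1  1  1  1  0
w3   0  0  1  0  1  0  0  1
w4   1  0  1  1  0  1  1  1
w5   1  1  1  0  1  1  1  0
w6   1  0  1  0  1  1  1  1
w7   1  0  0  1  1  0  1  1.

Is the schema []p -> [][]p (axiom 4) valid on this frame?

The schema 4 characterises exactly the transitive frames.
Transitive: no — w0 R w2 and w2 R w3, but not w0 R w3.

No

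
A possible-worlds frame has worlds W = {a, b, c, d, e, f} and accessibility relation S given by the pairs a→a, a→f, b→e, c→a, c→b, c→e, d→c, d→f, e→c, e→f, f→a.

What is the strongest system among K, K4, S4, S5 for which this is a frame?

Transitive (axiom 4): no — b S e and e S c, but not b S c.
Reflexive (axiom T): no — b is not related to itself.
Euclidean (axiom 5): no — c S a and c S b, but not a S b.
So F validates K; K4 would additionally require S to be transitive. The strongest is K.

K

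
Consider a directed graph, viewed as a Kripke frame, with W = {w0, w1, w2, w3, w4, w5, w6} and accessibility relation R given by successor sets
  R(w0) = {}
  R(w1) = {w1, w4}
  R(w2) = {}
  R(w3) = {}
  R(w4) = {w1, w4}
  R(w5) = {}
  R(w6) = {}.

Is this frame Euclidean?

Euclidean: yes — any two successors of a common world are R-related.

Yes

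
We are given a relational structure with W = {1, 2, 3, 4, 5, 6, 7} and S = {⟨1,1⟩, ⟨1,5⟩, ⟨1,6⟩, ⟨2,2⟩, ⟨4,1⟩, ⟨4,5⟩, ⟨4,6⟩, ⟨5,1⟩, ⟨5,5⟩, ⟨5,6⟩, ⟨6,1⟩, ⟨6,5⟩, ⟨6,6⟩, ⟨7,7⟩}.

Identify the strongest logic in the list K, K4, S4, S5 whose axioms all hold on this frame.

Transitive (axiom 4): yes — every two-step S-path is closed by a direct edge.
Reflexive (axiom T): no — 3 is not related to itself.
Euclidean (axiom 5): yes — any two successors of a common world are S-related.
So F validates K, K4; S4 would additionally require S to be reflexive. The strongest is K4.

K4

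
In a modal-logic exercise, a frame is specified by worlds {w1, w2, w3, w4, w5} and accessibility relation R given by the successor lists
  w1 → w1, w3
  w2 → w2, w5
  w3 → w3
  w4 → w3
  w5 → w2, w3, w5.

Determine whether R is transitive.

Transitive: no — w2 R w5 and w5 R w3, but not w2 R w3.

No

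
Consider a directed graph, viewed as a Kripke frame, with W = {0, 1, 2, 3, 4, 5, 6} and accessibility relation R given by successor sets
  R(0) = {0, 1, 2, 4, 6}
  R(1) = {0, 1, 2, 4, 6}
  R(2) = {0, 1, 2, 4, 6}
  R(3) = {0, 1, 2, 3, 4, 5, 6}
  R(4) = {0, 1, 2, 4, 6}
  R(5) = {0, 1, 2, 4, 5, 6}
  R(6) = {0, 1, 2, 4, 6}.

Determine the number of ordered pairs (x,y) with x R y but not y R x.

Enumerating: (3,0), (3,1), (3,2), (3,4), (3,5), (3,6), (5,0), (5,1), (5,2), (5,4), (5,6).

11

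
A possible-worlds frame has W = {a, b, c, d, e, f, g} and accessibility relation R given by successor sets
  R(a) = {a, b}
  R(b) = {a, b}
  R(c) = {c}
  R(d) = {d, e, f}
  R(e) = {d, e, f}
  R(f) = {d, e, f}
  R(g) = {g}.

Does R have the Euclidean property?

Yes

Euclidean: yes — any two successors of a common world are R-related.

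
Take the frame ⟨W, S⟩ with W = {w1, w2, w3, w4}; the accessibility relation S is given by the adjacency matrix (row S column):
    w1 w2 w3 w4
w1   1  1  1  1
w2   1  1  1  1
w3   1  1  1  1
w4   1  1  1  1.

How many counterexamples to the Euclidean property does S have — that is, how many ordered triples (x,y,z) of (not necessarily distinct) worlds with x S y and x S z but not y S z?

S is Euclidean; there are no such tuples.

0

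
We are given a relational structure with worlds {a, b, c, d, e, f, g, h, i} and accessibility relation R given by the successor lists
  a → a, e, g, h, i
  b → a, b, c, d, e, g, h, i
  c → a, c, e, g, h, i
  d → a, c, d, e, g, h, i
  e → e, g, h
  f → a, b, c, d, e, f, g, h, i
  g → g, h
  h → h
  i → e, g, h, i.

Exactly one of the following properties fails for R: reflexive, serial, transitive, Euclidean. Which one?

Reflexive: yes — every world is R-related to itself.
Serial: yes — every world has a successor (e.g. a R a).
Transitive: yes — every two-step R-path is closed by a direct edge.
Euclidean: no — a R e and a R i, but not e R i.
Only Euclidean fails.

Euclidean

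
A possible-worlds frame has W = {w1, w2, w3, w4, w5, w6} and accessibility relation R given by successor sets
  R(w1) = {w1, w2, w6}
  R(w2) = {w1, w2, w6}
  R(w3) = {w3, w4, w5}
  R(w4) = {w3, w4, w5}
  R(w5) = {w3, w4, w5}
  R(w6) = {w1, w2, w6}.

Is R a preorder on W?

Reflexive: yes — every world is R-related to itself.
Transitive: yes — every two-step R-path is closed by a direct edge.
So R is a preorder.

Yes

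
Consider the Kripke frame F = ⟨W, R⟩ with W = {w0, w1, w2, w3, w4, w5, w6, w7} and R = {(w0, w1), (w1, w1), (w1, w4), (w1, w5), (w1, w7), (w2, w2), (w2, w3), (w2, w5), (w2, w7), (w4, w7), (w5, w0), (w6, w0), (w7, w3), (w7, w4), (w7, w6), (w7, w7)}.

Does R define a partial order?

No

Reflexive: no — w0 is not related to itself.
Transitive: no — w0 R w1 and w1 R w4, but not w0 R w4.
Antisymmetric: no — w4 R w7 and w7 R w4 with w4 ≠ w7.
So R is not a partial order.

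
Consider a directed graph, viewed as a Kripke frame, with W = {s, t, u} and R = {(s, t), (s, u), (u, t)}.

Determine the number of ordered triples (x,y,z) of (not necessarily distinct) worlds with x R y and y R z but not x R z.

R is transitive; there are no such tuples.

0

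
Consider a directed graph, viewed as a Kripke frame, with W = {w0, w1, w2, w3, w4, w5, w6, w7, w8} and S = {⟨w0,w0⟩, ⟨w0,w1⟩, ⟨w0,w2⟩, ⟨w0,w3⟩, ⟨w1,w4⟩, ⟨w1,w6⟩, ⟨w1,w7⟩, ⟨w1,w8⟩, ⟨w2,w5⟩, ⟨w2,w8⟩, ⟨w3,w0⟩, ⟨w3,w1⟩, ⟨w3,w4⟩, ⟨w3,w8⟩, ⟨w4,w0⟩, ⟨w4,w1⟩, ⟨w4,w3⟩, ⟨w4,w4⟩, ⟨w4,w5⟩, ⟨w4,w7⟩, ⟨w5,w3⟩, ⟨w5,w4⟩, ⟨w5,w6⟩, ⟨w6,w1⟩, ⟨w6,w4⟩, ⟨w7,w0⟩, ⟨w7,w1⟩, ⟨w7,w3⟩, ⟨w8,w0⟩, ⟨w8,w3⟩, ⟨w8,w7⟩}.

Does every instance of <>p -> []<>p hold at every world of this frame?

By correspondence theory, 5 is valid on a frame iff S is Euclidean.
Euclidean: no — w0 S w1 and w0 S w2, but not w1 S w2.

No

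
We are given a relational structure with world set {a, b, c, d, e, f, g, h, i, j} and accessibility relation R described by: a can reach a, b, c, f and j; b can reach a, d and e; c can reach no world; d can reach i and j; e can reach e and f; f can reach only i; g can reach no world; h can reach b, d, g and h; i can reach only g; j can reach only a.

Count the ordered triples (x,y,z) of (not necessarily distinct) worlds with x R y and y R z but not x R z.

22

Enumerating: (a,b,d), (a,b,e), (a,f,i), (b,a,b), (b,a,c), (b,a,f), (b,a,j), (b,d,i), (b,d,j), (b,e,f), (d,i,g), (d,j,a), … and 10 more.
Total: 22.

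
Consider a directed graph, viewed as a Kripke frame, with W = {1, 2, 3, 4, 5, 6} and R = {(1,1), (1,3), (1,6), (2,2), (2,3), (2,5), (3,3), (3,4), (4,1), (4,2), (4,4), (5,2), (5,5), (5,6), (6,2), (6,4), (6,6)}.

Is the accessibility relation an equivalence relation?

Reflexive: yes — every world is R-related to itself.
Symmetric: no — 1 R 3 but not 3 R 1.
Transitive: no — 1 R 3 and 3 R 4, but not 1 R 4.
So R is not an equivalence relation.

No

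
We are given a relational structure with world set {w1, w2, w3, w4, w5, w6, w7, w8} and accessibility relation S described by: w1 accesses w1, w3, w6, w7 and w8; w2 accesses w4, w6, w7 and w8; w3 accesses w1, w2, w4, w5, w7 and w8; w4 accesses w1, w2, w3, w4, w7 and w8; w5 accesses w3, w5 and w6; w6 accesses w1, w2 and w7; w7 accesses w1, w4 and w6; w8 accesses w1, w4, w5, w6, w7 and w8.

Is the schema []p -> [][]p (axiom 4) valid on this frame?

Axiom 4 corresponds to the accessibility relation being transitive.
Transitive: no — w1 S w3 and w3 S w2, but not w1 S w2.

No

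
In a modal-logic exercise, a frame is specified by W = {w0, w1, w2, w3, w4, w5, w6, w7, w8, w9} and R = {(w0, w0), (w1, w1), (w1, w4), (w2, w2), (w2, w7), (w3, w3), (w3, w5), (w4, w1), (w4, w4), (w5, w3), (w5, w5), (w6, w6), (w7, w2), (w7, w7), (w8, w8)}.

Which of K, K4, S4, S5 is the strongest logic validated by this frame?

K4

Transitive (axiom 4): yes — every two-step R-path is closed by a direct edge.
Reflexive (axiom T): no — w9 is not related to itself.
Euclidean (axiom 5): yes — any two successors of a common world are R-related.
So F validates K, K4; S4 would additionally require R to be reflexive. The strongest is K4.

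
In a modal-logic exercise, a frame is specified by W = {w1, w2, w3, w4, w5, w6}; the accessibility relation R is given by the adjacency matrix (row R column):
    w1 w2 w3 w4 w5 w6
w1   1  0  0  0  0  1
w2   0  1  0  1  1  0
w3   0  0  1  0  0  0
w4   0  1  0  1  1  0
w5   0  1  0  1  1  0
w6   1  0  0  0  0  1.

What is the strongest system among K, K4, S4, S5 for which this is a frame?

S5

Transitive (axiom 4): yes — every two-step R-path is closed by a direct edge.
Reflexive (axiom T): yes — every world is R-related to itself.
Euclidean (axiom 5): yes — any two successors of a common world are R-related.
So F validates K, K4, S4, S5. The strongest is S5.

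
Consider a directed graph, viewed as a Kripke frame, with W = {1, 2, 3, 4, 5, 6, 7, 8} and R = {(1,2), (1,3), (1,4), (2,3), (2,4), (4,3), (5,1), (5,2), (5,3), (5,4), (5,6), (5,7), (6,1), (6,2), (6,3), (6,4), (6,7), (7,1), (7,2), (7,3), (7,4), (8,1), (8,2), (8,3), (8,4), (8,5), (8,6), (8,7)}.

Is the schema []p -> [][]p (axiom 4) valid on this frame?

Yes

By correspondence theory, 4 is valid on a frame iff R is transitive.
Transitive: yes — every two-step R-path is closed by a direct edge.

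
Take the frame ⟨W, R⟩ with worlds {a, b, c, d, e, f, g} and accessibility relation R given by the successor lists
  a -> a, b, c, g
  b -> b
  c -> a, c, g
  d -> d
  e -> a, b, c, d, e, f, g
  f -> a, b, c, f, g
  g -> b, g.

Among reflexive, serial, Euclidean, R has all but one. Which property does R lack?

Reflexive: yes — every world is R-related to itself.
Serial: yes — every world has a successor (e.g. a R a).
Euclidean: no — a R b and a R c, but not b R c.
Only Euclidean fails.

Euclidean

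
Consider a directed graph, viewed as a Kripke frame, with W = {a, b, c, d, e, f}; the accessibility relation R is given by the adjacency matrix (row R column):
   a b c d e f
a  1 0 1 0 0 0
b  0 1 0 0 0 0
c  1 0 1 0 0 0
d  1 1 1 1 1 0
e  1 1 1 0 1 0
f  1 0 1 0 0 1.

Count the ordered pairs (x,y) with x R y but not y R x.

Enumerating: (d,a), (d,b), (d,c), (d,e), (e,a), (e,b), (e,c), (f,a), (f,c).

9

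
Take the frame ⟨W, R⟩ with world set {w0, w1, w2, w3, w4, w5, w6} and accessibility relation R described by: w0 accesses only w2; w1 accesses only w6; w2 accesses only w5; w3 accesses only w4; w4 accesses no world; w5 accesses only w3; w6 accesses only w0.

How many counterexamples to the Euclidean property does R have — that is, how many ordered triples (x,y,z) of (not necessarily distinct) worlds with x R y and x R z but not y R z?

6

Enumerating: (w0,w2,w2), (w1,w6,w6), (w2,w5,w5), (w3,w4,w4), (w5,w3,w3), (w6,w0,w0).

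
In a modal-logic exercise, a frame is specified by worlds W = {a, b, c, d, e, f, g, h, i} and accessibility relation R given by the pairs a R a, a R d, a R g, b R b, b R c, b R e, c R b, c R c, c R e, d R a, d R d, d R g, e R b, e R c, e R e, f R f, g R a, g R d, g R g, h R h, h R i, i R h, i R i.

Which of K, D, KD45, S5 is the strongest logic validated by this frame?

Serial (axiom D): yes — every world has a successor (e.g. a R a).
Euclidean (axiom 5): yes — any two successors of a common world are R-related.
Transitive (axiom 4): yes — every two-step R-path is closed by a direct edge.
Reflexive (axiom T): yes — every world is R-related to itself.
So F validates K, D, KD45, S5. The strongest is S5.

S5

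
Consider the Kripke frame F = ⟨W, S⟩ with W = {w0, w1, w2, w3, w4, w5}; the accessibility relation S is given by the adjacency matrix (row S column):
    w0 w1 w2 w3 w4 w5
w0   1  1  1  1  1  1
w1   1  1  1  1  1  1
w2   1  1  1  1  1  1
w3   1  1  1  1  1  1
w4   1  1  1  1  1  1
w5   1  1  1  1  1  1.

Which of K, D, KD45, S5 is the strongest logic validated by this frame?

S5

Serial (axiom D): yes — every world has a successor (e.g. w0 S w0).
Euclidean (axiom 5): yes — any two successors of a common world are S-related.
Transitive (axiom 4): yes — every two-step S-path is closed by a direct edge.
Reflexive (axiom T): yes — every world is S-related to itself.
So F validates K, D, KD45, S5. The strongest is S5.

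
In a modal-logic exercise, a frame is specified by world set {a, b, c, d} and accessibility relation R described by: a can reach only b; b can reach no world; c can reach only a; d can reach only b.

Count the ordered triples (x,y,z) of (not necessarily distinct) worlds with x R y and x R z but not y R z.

Enumerating: (a,b,b), (c,a,a), (d,b,b).

3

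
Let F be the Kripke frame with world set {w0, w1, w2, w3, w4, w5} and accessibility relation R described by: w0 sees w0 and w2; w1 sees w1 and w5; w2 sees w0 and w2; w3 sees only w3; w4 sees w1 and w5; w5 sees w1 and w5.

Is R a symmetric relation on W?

Symmetric: no — w4 R w1 but not w1 R w4.

No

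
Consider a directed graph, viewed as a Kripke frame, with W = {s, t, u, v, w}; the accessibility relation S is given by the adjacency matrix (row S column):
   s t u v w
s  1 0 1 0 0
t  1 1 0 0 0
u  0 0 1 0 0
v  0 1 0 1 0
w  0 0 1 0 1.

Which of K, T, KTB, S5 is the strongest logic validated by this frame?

T

Reflexive (axiom T): yes — every world is S-related to itself.
Symmetric (axiom B): no — s S u but not u S s.
Euclidean (axiom 5): no — s S u and s S s, but not u S s.
So F validates K, T; KTB would additionally require S to be symmetric. The strongest is T.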